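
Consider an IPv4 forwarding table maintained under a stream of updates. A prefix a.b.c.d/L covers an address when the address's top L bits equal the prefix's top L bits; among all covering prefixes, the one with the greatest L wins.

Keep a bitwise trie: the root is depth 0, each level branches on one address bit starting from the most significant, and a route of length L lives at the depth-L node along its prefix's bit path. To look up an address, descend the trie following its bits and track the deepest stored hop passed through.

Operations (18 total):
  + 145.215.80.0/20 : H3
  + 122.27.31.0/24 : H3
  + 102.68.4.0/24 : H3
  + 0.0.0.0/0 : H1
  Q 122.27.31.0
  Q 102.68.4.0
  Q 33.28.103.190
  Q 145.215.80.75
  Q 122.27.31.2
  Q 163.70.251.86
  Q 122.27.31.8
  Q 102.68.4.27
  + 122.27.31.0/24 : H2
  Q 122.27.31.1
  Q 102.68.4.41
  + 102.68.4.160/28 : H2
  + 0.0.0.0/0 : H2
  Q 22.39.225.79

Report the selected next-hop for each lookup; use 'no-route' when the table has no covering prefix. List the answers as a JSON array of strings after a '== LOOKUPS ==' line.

Process each operation:
  + 145.215.80.0/20 (H3) depth=20
  + 122.27.31.0/24 (H3) depth=24
  + 102.68.4.0/24 (H3) depth=24
  + 0.0.0.0/0 (H1) depth=0
  lookup 122.27.31.0: bits 011110100001101100011111 walk d0:H1→d1:-→d2:-→d3:-→d4:-→d5:-→d6:-→d7:-→d8:-→d9:-→d10:-→d11:-→d12:-→d13:-→d14:-→d15:-→d16:-→d17:-→d18:-→d19:-→d20:-→d21:-→d22:-→d23:-→d24:H3 -> H3
  lookup 102.68.4.0: bits 011001100100010000000100 walk d0:H1→d1:-→d2:-→d3:-→d4:-→d5:-→d6:-→d7:-→d8:-→d9:-→d10:-→d11:-→d12:-→d13:-→d14:-→d15:-→d16:-→d17:-→d18:-→d19:-→d20:-→d21:-→d22:-→d23:-→d24:H3 -> H3
  lookup 33.28.103.190: bits 0 walk d0:H1→d1:- -> H1
  lookup 145.215.80.75: bits 10010001110101110101 walk d0:H1→d1:-→d2:-→d3:-→d4:-→d5:-→d6:-→d7:-→d8:-→d9:-→d10:-→d11:-→d12:-→d13:-→d14:-→d15:-→d16:-→d17:-→d18:-→d19:-→d20:H3 -> H3
  lookup 122.27.31.2: bits 011110100001101100011111 walk d0:H1→d1:-→d2:-→d3:-→d4:-→d5:-→d6:-→d7:-→d8:-→d9:-→d10:-→d11:-→d12:-→d13:-→d14:-→d15:-→d16:-→d17:-→d18:-→d19:-→d20:-→d21:-→d22:-→d23:-→d24:H3 -> H3
  lookup 163.70.251.86: bits 10 walk d0:H1→d1:-→d2:- -> H1
  lookup 122.27.31.8: bits 011110100001101100011111 walk d0:H1→d1:-→d2:-→d3:-→d4:-→d5:-→d6:-→d7:-→d8:-→d9:-→d10:-→d11:-→d12:-→d13:-→d14:-→d15:-→d16:-→d17:-→d18:-→d19:-→d20:-→d21:-→d22:-→d23:-→d24:H3 -> H3
  lookup 102.68.4.27: bits 011001100100010000000100 walk d0:H1→d1:-→d2:-→d3:-→d4:-→d5:-→d6:-→d7:-→d8:-→d9:-→d10:-→d11:-→d12:-→d13:-→d14:-→d15:-→d16:-→d17:-→d18:-→d19:-→d20:-→d21:-→d22:-→d23:-→d24:H3 -> H3
  + 122.27.31.0/24 (H2) depth=24
  lookup 122.27.31.1: bits 011110100001101100011111 walk d0:H1→d1:-→d2:-→d3:-→d4:-→d5:-→d6:-→d7:-→d8:-→d9:-→d10:-→d11:-→d12:-→d13:-→d14:-→d15:-→d16:-→d17:-→d18:-→d19:-→d20:-→d21:-→d22:-→d23:-→d24:H2 -> H2
  lookup 102.68.4.41: bits 011001100100010000000100 walk d0:H1→d1:-→d2:-→d3:-→d4:-→d5:-→d6:-→d7:-→d8:-→d9:-→d10:-→d11:-→d12:-→d13:-→d14:-→d15:-→d16:-→d17:-→d18:-→d19:-→d20:-→d21:-→d22:-→d23:-→d24:H3 -> H3
  + 102.68.4.160/28 (H2) depth=28
  + 0.0.0.0/0 (H2) depth=0
  lookup 22.39.225.79: bits 0 walk d0:H2→d1:- -> H2

== LOOKUPS ==
["H3","H3","H1","H3","H3","H1","H3","H3","H2","H3","H2"]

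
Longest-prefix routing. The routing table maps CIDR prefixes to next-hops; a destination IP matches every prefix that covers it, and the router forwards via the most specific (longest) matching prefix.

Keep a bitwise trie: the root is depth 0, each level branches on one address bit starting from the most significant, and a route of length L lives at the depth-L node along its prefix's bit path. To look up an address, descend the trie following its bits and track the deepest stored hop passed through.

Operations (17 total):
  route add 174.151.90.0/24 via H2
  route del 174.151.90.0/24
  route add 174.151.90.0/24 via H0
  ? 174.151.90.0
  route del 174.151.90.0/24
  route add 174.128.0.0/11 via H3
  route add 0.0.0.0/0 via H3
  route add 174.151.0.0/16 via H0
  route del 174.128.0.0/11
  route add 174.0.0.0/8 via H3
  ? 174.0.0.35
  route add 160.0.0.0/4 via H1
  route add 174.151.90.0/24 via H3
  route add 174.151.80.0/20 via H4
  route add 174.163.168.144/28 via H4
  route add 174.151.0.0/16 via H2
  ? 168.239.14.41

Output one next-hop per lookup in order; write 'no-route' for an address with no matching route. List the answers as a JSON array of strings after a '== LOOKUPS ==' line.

Process each operation:
  + 174.151.90.0/24 (H2) depth=24
  del 174.151.90.0/24 (clear depth 24)
  + 174.151.90.0/24 (H0) depth=24
  lookup 174.151.90.0: bits 101011101001011101011010 walk d0:-→d1:-→d2:-→d3:-→d4:-→d5:-→d6:-→d7:-→d8:-→d9:-→d10:-→d11:-→d12:-→d13:-→d14:-→d15:-→d16:-→d17:-→d18:-→d19:-→d20:-→d21:-→d22:-→d23:-→d24:H0 -> H0
  del 174.151.90.0/24 (clear depth 24)
  + 174.128.0.0/11 (H3) depth=11
  + 0.0.0.0/0 (H3) depth=0
  + 174.151.0.0/16 (H0) depth=16
  del 174.128.0.0/11 (clear depth 11)
  + 174.0.0.0/8 (H3) depth=8
  lookup 174.0.0.35: bits 10101110 walk d0:H3→d1:-→d2:-→d3:-→d4:-→d5:-→d6:-→d7:-→d8:H3 -> H3
  + 160.0.0.0/4 (H1) depth=4
  + 174.151.90.0/24 (H3) depth=24
  + 174.151.80.0/20 (H4) depth=20
  + 174.163.168.144/28 (H4) depth=28
  + 174.151.0.0/16 (H2) depth=16
  lookup 168.239.14.41: bits 10101 walk d0:H3→d1:-→d2:-→d3:-→d4:H1→d5:- -> H1

== LOOKUPS ==
["H0","H3","H1"]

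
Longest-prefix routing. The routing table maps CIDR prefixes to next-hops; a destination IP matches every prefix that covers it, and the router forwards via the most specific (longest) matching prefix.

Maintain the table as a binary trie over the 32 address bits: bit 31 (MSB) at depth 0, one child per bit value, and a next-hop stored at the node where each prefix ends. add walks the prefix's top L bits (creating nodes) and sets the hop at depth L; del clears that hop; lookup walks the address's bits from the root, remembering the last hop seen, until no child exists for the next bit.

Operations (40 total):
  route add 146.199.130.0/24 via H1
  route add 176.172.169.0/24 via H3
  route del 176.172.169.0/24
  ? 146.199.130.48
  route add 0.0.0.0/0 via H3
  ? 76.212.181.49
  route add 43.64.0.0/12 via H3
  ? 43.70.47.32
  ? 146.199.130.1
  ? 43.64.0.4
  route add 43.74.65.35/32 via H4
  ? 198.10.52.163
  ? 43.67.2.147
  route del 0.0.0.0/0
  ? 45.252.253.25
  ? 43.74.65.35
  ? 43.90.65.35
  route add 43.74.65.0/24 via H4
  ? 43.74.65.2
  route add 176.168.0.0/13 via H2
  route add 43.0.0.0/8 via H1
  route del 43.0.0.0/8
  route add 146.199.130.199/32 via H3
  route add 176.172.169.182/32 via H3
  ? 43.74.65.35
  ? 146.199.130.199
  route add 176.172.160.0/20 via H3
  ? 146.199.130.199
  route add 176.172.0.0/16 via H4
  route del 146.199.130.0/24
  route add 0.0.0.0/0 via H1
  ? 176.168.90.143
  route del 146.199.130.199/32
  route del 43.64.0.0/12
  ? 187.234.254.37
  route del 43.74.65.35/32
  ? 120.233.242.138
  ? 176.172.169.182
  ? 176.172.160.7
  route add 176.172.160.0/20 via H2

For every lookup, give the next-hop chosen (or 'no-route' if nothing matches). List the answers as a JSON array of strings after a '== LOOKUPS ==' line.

Process each operation:
  add 146.199.130.0/24 -> H1 at depth 24
  add 176.172.169.0/24 -> H3 at depth 24
  del 176.172.169.0/24 (clear depth 24)
  lookup 146.199.130.48: bits 100100101100011110000010 walk d0:-→d1:-→d2:-→d3:-→d4:-→d5:-→d6:-→d7:-→d8:-→d9:-→d10:-→d11:-→d12:-→d13:-→d14:-→d15:-→d16:-→d17:-→d18:-→d19:-→d20:-→d21:-→d22:-→d23:-→d24:H1 -> H1
  add 0.0.0.0/0 -> H3 at depth 0
  lookup 76.212.181.49: bits ε walk d0:H3 -> H3
  add 43.64.0.0/12 -> H3 at depth 12
  lookup 43.70.47.32: bits 001010110100 walk d0:H3→d1:-→d2:-→d3:-→d4:-→d5:-→d6:-→d7:-→d8:-→d9:-→d10:-→d11:-→d12:H3 -> H3
  lookup 146.199.130.1: bits 100100101100011110000010 walk d0:H3→d1:-→d2:-→d3:-→d4:-→d5:-→d6:-→d7:-→d8:-→d9:-→d10:-→d11:-→d12:-→d13:-→d14:-→d15:-→d16:-→d17:-→d18:-→d19:-→d20:-→d21:-→d22:-→d23:-→d24:H1 -> H1
  lookup 43.64.0.4: bits 001010110100 walk d0:H3→d1:-→d2:-→d3:-→d4:-→d5:-→d6:-→d7:-→d8:-→d9:-→d10:-→d11:-→d12:H3 -> H3
  add 43.74.65.35/32 -> H4 at depth 32
  lookup 198.10.52.163: bits 1 walk d0:H3→d1:- -> H3
  lookup 43.67.2.147: bits 001010110100 walk d0:H3→d1:-→d2:-→d3:-→d4:-→d5:-→d6:-→d7:-→d8:-→d9:-→d10:-→d11:-→d12:H3 -> H3
  del 0.0.0.0/0 (clear depth 0)
  lookup 45.252.253.25: bits 00101 walk d0:-→d1:-→d2:-→d3:-→d4:-→d5:- -> no-route
  lookup 43.74.65.35: bits 00101011010010100100000100100011 walk d0:-→d1:-→d2:-→d3:-→d4:-→d5:-→d6:-→d7:-→d8:-→d9:-→d10:-→d11:-→d12:H3→d13:-→d14:-→d15:-→d16:-→d17:-→d18:-→d19:-→d20:-→d21:-→d22:-→d23:-→d24:-→d25:-→d26:-→d27:-→d28:-→d29:-→d30:-→d31:-→d32:H4 -> H4
  lookup 43.90.65.35: bits 00101011010 walk d0:-→d1:-→d2:-→d3:-→d4:-→d5:-→d6:-→d7:-→d8:-→d9:-→d10:-→d11:- -> no-route
  add 43.74.65.0/24 -> H4 at depth 24
  lookup 43.74.65.2: bits 00101011010010100100000100 walk d0:-→d1:-→d2:-→d3:-→d4:-→d5:-→d6:-→d7:-→d8:-→d9:-→d10:-→d11:-→d12:H3→d13:-→d14:-→d15:-→d16:-→d17:-→d18:-→d19:-→d20:-→d21:-→d22:-→d23:-→d24:H4→d25:-→d26:- -> H4
  add 176.168.0.0/13 -> H2 at depth 13
  add 43.0.0.0/8 -> H1 at depth 8
  del 43.0.0.0/8 (clear depth 8)
  add 146.199.130.199/32 -> H3 at depth 32
  add 176.172.169.182/32 -> H3 at depth 32
  lookup 43.74.65.35: bits 00101011010010100100000100100011 walk d0:-→d1:-→d2:-→d3:-→d4:-→d5:-→d6:-→d7:-→d8:-→d9:-→d10:-→d11:-→d12:H3→d13:-→d14:-→d15:-→d16:-→d17:-→d18:-→d19:-→d20:-→d21:-→d22:-→d23:-→d24:H4→d25:-→d26:-→d27:-→d28:-→d29:-→d30:-→d31:-→d32:H4 -> H4
  lookup 146.199.130.199: bits 10010010110001111000001011000111 walk d0:-→d1:-→d2:-→d3:-→d4:-→d5:-→d6:-→d7:-→d8:-→d9:-→d10:-→d11:-→d12:-→d13:-→d14:-→d15:-→d16:-→d17:-→d18:-→d19:-→d20:-→d21:-→d22:-→d23:-→d24:H1→d25:-→d26:-→d27:-→d28:-→d29:-→d30:-→d31:-→d32:H3 -> H3
  add 176.172.160.0/20 -> H3 at depth 20
  lookup 146.199.130.199: bits 10010010110001111000001011000111 walk d0:-→d1:-→d2:-→d3:-→d4:-→d5:-→d6:-→d7:-→d8:-→d9:-→d10:-→d11:-→d12:-→d13:-→d14:-→d15:-→d16:-→d17:-→d18:-→d19:-→d20:-→d21:-→d22:-→d23:-→d24:H1→d25:-→d26:-→d27:-→d28:-→d29:-→d30:-→d31:-→d32:H3 -> H3
  add 176.172.0.0/16 -> H4 at depth 16
  del 146.199.130.0/24 (clear depth 24)
  add 0.0.0.0/0 -> H1 at depth 0
  lookup 176.168.90.143: bits 1011000010101 walk d0:H1→d1:-→d2:-→d3:-→d4:-→d5:-→d6:-→d7:-→d8:-→d9:-→d10:-→d11:-→d12:-→d13:H2 -> H2
  del 146.199.130.199/32 (clear depth 32)
  del 43.64.0.0/12 (clear depth 12)
  lookup 187.234.254.37: bits 1011 walk d0:H1→d1:-→d2:-→d3:-→d4:- -> H1
  del 43.74.65.35/32 (clear depth 32)
  lookup 120.233.242.138: bits 0 walk d0:H1→d1:- -> H1
  lookup 176.172.169.182: bits 10110000101011001010100110110110 walk d0:H1→d1:-→d2:-→d3:-→d4:-→d5:-→d6:-→d7:-→d8:-→d9:-→d10:-→d11:-→d12:-→d13:H2→d14:-→d15:-→d16:H4→d17:-→d18:-→d19:-→d20:H3→d21:-→d22:-→d23:-→d24:-→d25:-→d26:-→d27:-→d28:-→d29:-→d30:-→d31:-→d32:H3 -> H3
  lookup 176.172.160.7: bits 10110000101011001010 walk d0:H1→d1:-→d2:-→d3:-→d4:-→d5:-→d6:-→d7:-→d8:-→d9:-→d10:-→d11:-→d12:-→d13:H2→d14:-→d15:-→d16:H4→d17:-→d18:-→d19:-→d20:H3 -> H3
  add 176.172.160.0/20 -> H2 at depth 20

== LOOKUPS ==
["H1","H3","H3","H1","H3","H3","H3","no-route","H4","no-route","H4","H4","H3","H3","H2","H1","H1","H3","H3"]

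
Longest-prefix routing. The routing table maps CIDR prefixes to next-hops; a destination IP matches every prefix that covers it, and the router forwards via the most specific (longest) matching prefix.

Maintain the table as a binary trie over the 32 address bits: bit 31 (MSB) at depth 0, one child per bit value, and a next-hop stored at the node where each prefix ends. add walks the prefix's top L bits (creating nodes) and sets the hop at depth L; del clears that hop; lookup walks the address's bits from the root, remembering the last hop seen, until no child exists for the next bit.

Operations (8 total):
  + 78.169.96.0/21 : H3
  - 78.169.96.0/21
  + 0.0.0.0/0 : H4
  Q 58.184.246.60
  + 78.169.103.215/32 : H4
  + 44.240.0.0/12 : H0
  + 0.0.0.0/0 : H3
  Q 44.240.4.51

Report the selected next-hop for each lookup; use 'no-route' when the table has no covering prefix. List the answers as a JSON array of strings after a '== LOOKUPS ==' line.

Apply in order:
  + 78.169.96.0/21 (H3) depth=21
  del 78.169.96.0/21 (clear depth 21)
  + 0.0.0.0/0 (H4) depth=0
  Q 58.184.246.60: descend 0 ; hops seen [H4] ; pick H4
  + 78.169.103.215/32 (H4) depth=32
  + 44.240.0.0/12 (H0) depth=12
  + 0.0.0.0/0 (H3) depth=0
  Q 44.240.4.51: descend 001011001111 ; hops seen [H3,H0] ; pick H0

== LOOKUPS ==
["H4","H0"]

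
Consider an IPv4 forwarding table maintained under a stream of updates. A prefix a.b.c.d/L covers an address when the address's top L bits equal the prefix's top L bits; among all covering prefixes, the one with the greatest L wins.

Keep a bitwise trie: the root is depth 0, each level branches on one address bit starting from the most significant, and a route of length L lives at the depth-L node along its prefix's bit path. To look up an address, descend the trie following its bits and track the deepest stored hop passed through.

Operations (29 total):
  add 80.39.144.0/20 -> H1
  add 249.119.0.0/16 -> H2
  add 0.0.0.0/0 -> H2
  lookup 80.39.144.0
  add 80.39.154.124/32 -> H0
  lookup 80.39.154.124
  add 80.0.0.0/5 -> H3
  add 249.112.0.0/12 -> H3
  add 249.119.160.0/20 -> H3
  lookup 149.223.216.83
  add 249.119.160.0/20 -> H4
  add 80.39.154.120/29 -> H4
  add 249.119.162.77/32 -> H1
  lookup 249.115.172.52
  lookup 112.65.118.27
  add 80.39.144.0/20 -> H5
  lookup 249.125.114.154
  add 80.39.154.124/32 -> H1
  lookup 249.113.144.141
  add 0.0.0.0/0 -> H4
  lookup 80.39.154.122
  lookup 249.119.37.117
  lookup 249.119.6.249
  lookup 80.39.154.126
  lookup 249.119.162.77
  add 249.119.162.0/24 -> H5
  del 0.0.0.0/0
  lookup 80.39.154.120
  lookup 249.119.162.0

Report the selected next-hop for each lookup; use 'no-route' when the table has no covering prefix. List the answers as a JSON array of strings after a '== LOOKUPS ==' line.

Process each operation:
  + 80.39.144.0/20 (H1) depth=20
  + 249.119.0.0/16 (H2) depth=16
  + 0.0.0.0/0 (H2) depth=0
  ? 80.39.144.0  path d0:H2→d1:-→d2:-→d3:-→d4:-→d5:-→d6:-→d7:-→d8:-→d9:-→d10:-→d11:-→d12:-→d13:-→d14:-→d15:-→d16:-→d17:-→d18:-→d19:-→d20:H1  best=H1
  + 80.39.154.124/32 (H0) depth=32
  ? 80.39.154.124  path d0:H2→d1:-→d2:-→d3:-→d4:-→d5:-→d6:-→d7:-→d8:-→d9:-→d10:-→d11:-→d12:-→d13:-→d14:-→d15:-→d16:-→d17:-→d18:-→d19:-→d20:H1→d21:-→d22:-→d23:-→d24:-→d25:-→d26:-→d27:-→d28:-→d29:-→d30:-→d31:-→d32:H0  best=H0
  + 80.0.0.0/5 (H3) depth=5
  + 249.112.0.0/12 (H3) depth=12
  + 249.119.160.0/20 (H3) depth=20
  ? 149.223.216.83  path d0:H2→d1:-  best=H2
  + 249.119.160.0/20 (H4) depth=20
  + 80.39.154.120/29 (H4) depth=29
  + 249.119.162.77/32 (H1) depth=32
  ? 249.115.172.52  path d0:H2→d1:-→d2:-→d3:-→d4:-→d5:-→d6:-→d7:-→d8:-→d9:-→d10:-→d11:-→d12:H3→d13:-  best=H3
  ? 112.65.118.27  path d0:H2→d1:-→d2:-  best=H2
  + 80.39.144.0/20 (H5) depth=20
  ? 249.125.114.154  path d0:H2→d1:-→d2:-→d3:-→d4:-→d5:-→d6:-→d7:-→d8:-→d9:-→d10:-→d11:-→d12:H3  best=H3
  + 80.39.154.124/32 (H1) depth=32
  ? 249.113.144.141  path d0:H2→d1:-→d2:-→d3:-→d4:-→d5:-→d6:-→d7:-→d8:-→d9:-→d10:-→d11:-→d12:H3→d13:-  best=H3
  + 0.0.0.0/0 (H4) depth=0
  ? 80.39.154.122  path d0:H4→d1:-→d2:-→d3:-→d4:-→d5:H3→d6:-→d7:-→d8:-→d9:-→d10:-→d11:-→d12:-→d13:-→d14:-→d15:-→d16:-→d17:-→d18:-→d19:-→d20:H5→d21:-→d22:-→d23:-→d24:-→d25:-→d26:-→d27:-→d28:-→d29:H4  best=H4
  ? 249.119.37.117  path d0:H4→d1:-→d2:-→d3:-→d4:-→d5:-→d6:-→d7:-→d8:-→d9:-→d10:-→d11:-→d12:H3→d13:-→d14:-→d15:-→d16:H2  best=H2
  ? 249.119.6.249  path d0:H4→d1:-→d2:-→d3:-→d4:-→d5:-→d6:-→d7:-→d8:-→d9:-→d10:-→d11:-→d12:H3→d13:-→d14:-→d15:-→d16:H2  best=H2
  ? 80.39.154.126  path d0:H4→d1:-→d2:-→d3:-→d4:-→d5:H3→d6:-→d7:-→d8:-→d9:-→d10:-→d11:-→d12:-→d13:-→d14:-→d15:-→d16:-→d17:-→d18:-→d19:-→d20:H5→d21:-→d22:-→d23:-→d24:-→d25:-→d26:-→d27:-→d28:-→d29:H4→d30:-  best=H4
  ? 249.119.162.77  path d0:H4→d1:-→d2:-→d3:-→d4:-→d5:-→d6:-→d7:-→d8:-→d9:-→d10:-→d11:-→d12:H3→d13:-→d14:-→d15:-→d16:H2→d17:-→d18:-→d19:-→d20:H4→d21:-→d22:-→d23:-→d24:-→d25:-→d26:-→d27:-→d28:-→d29:-→d30:-→d31:-→d32:H1  best=H1
  + 249.119.162.0/24 (H5) depth=24
  - 0.0.0.0/0 clear@0
  ? 80.39.154.120  path d0:-→d1:-→d2:-→d3:-→d4:-→d5:H3→d6:-→d7:-→d8:-→d9:-→d10:-→d11:-→d12:-→d13:-→d14:-→d15:-→d16:-→d17:-→d18:-→d19:-→d20:H5→d21:-→d22:-→d23:-→d24:-→d25:-→d26:-→d27:-→d28:-→d29:H4  best=H4
  ? 249.119.162.0  path d0:-→d1:-→d2:-→d3:-→d4:-→d5:-→d6:-→d7:-→d8:-→d9:-→d10:-→d11:-→d12:H3→d13:-→d14:-→d15:-→d16:H2→d17:-→d18:-→d19:-→d20:H4→d21:-→d22:-→d23:-→d24:H5→d25:-  best=H5

== LOOKUPS ==
["H1","H0","H2","H3","H2","H3","H3","H4","H2","H2","H4","H1","H4","H5"]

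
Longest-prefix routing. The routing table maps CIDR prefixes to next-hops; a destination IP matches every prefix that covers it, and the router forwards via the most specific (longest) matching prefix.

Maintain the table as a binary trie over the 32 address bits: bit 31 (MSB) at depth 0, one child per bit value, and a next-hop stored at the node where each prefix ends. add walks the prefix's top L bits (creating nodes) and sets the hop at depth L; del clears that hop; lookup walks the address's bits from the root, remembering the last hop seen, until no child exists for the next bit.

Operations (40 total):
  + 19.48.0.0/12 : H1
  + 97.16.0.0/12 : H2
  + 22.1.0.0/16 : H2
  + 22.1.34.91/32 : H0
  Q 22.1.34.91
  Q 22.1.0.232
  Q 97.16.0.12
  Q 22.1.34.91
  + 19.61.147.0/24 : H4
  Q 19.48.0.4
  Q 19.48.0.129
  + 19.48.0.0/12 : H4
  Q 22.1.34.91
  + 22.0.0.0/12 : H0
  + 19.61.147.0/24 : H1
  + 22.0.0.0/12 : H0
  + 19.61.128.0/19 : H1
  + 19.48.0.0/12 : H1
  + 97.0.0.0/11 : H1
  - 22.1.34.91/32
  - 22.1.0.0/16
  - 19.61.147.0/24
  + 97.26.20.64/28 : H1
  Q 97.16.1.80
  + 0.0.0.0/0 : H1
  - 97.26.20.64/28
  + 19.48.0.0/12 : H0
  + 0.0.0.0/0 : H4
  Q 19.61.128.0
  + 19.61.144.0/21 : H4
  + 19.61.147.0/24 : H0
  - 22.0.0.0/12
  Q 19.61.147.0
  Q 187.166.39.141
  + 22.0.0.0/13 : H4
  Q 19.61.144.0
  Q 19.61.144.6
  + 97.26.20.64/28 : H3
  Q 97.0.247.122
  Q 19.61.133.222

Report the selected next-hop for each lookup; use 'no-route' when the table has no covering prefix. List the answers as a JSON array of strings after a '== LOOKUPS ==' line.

Process each operation:
  + 19.48.0.0/12 (H1) depth=12
  + 97.16.0.0/12 (H2) depth=12
  + 22.1.0.0/16 (H2) depth=16
  + 22.1.34.91/32 (H0) depth=32
  Q 22.1.34.91: descend 00010110000000010010001001011011 ; hops seen [H2,H0] ; pick H0
  Q 22.1.0.232: descend 000101100000000100 ; hops seen [H2] ; pick H2
  Q 97.16.0.12: descend 011000010001 ; hops seen [H2] ; pick H2
  Q 22.1.34.91: descend 00010110000000010010001001011011 ; hops seen [H2,H0] ; pick H0
  + 19.61.147.0/24 (H4) depth=24
  Q 19.48.0.4: descend 000100110011 ; hops seen [H1] ; pick H1
  Q 19.48.0.129: descend 000100110011 ; hops seen [H1] ; pick H1
  + 19.48.0.0/12 (H4) depth=12
  Q 22.1.34.91: descend 00010110000000010010001001011011 ; hops seen [H2,H0] ; pick H0
  + 22.0.0.0/12 (H0) depth=12
  + 19.61.147.0/24 (H1) depth=24
  + 22.0.0.0/12 (H0) depth=12
  + 19.61.128.0/19 (H1) depth=19
  + 19.48.0.0/12 (H1) depth=12
  + 97.0.0.0/11 (H1) depth=11
  - 22.1.34.91/32 clear@32
  - 22.1.0.0/16 clear@16
  - 19.61.147.0/24 clear@24
  + 97.26.20.64/28 (H1) depth=28
  Q 97.16.1.80: descend 011000010001 ; hops seen [H1,H2] ; pick H2
  + 0.0.0.0/0 (H1) depth=0
  - 97.26.20.64/28 clear@28
  + 19.48.0.0/12 (H0) depth=12
  + 0.0.0.0/0 (H4) depth=0
  Q 19.61.128.0: descend 0001001100111101100 ; hops seen [H4,H0,H1] ; pick H1
  + 19.61.144.0/21 (H4) depth=21
  + 19.61.147.0/24 (H0) depth=24
  - 22.0.0.0/12 clear@12
  Q 19.61.147.0: descend 000100110011110110010011 ; hops seen [H4,H0,H1,H4,H0] ; pick H0
  Q 187.166.39.141: descend ε ; hops seen [H4] ; pick H4
  + 22.0.0.0/13 (H4) depth=13
  Q 19.61.144.0: descend 0001001100111101100100 ; hops seen [H4,H0,H1,H4] ; pick H4
  Q 19.61.144.6: descend 0001001100111101100100 ; hops seen [H4,H0,H1,H4] ; pick H4
  + 97.26.20.64/28 (H3) depth=28
  Q 97.0.247.122: descend 01100001000 ; hops seen [H4,H1] ; pick H1
  Q 19.61.133.222: descend 0001001100111101100 ; hops seen [H4,H0,H1] ; pick H1

== LOOKUPS ==
["H0","H2","H2","H0","H1","H1","H0","H2","H1","H0","H4","H4","H4","H1","H1"]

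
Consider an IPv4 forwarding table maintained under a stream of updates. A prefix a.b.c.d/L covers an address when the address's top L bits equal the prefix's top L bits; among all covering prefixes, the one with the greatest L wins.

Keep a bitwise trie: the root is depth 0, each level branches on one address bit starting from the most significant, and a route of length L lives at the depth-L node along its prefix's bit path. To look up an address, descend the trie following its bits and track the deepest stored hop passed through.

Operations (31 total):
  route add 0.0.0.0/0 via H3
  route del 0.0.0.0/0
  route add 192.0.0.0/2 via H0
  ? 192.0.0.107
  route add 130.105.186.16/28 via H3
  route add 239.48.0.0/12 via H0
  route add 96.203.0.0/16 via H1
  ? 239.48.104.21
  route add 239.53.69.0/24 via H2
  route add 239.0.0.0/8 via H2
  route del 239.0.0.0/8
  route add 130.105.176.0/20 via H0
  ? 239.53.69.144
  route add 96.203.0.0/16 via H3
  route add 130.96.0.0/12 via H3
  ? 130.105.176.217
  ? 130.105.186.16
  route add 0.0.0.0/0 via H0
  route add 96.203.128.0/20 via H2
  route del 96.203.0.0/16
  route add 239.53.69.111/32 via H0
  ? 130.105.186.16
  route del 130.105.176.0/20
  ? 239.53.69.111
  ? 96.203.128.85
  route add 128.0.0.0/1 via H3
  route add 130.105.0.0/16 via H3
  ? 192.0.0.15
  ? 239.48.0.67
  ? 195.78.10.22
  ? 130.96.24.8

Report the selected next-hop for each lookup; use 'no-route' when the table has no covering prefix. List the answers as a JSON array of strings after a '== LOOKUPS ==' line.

Apply in order:
  add 0.0.0.0/0 -> H3 at depth 0
  del 0.0.0.0/0 (clear depth 0)
  add 192.0.0.0/2 -> H0 at depth 2
  lookup 192.0.0.107: bits 11 walk d0:-→d1:-→d2:H0 -> H0
  add 130.105.186.16/28 -> H3 at depth 28
  add 239.48.0.0/12 -> H0 at depth 12
  add 96.203.0.0/16 -> H1 at depth 16
  lookup 239.48.104.21: bits 111011110011 walk d0:-→d1:-→d2:H0→d3:-→d4:-→d5:-→d6:-→d7:-→d8:-→d9:-→d10:-→d11:-→d12:H0 -> H0
  add 239.53.69.0/24 -> H2 at depth 24
  add 239.0.0.0/8 -> H2 at depth 8
  del 239.0.0.0/8 (clear depth 8)
  add 130.105.176.0/20 -> H0 at depth 20
  lookup 239.53.69.144: bits 111011110011010101000101 walk d0:-→d1:-→d2:H0→d3:-→d4:-→d5:-→d6:-→d7:-→d8:-→d9:-→d10:-→d11:-→d12:H0→d13:-→d14:-→d15:-→d16:-→d17:-→d18:-→d19:-→d20:-→d21:-→d22:-→d23:-→d24:H2 -> H2
  add 96.203.0.0/16 -> H3 at depth 16
  add 130.96.0.0/12 -> H3 at depth 12
  lookup 130.105.176.217: bits 10000010011010011011 walk d0:-→d1:-→d2:-→d3:-→d4:-→d5:-→d6:-→d7:-→d8:-→d9:-→d10:-→d11:-→d12:H3→d13:-→d14:-→d15:-→d16:-→d17:-→d18:-→d19:-→d20:H0 -> H0
  lookup 130.105.186.16: bits 1000001001101001101110100001 walk d0:-→d1:-→d2:-→d3:-→d4:-→d5:-→d6:-→d7:-→d8:-→d9:-→d10:-→d11:-→d12:H3→d13:-→d14:-→d15:-→d16:-→d17:-→d18:-→d19:-→d20:H0→d21:-→d22:-→d23:-→d24:-→d25:-→d26:-→d27:-→d28:H3 -> H3
  add 0.0.0.0/0 -> H0 at depth 0
  add 96.203.128.0/20 -> H2 at depth 20
  del 96.203.0.0/16 (clear depth 16)
  add 239.53.69.111/32 -> H0 at depth 32
  lookup 130.105.186.16: bits 1000001001101001101110100001 walk d0:H0→d1:-→d2:-→d3:-→d4:-→d5:-→d6:-→d7:-→d8:-→d9:-→d10:-→d11:-→d12:H3→d13:-→d14:-→d15:-→d16:-→d17:-→d18:-→d19:-→d20:H0→d21:-→d22:-→d23:-→d24:-→d25:-→d26:-→d27:-→d28:H3 -> H3
  del 130.105.176.0/20 (clear depth 20)
  lookup 239.53.69.111: bits 11101111001101010100010101101111 walk d0:H0→d1:-→d2:H0→d3:-→d4:-→d5:-→d6:-→d7:-→d8:-→d9:-→d10:-→d11:-→d12:H0→d13:-→d14:-→d15:-→d16:-→d17:-→d18:-→d19:-→d20:-→d21:-→d22:-→d23:-→d24:H2→d25:-→d26:-→d27:-→d28:-→d29:-→d30:-→d31:-→d32:H0 -> H0
  lookup 96.203.128.85: bits 01100000110010111000 walk d0:H0→d1:-→d2:-→d3:-→d4:-→d5:-→d6:-→d7:-→d8:-→d9:-→d10:-→d11:-→d12:-→d13:-→d14:-→d15:-→d16:-→d17:-→d18:-→d19:-→d20:H2 -> H2
  add 128.0.0.0/1 -> H3 at depth 1
  add 130.105.0.0/16 -> H3 at depth 16
  lookup 192.0.0.15: bits 11 walk d0:H0→d1:H3→d2:H0 -> H0
  lookup 239.48.0.67: bits 1110111100110 walk d0:H0→d1:H3→d2:H0→d3:-→d4:-→d5:-→d6:-→d7:-→d8:-→d9:-→d10:-→d11:-→d12:H0→d13:- -> H0
  lookup 195.78.10.22: bits 11 walk d0:H0→d1:H3→d2:H0 -> H0
  lookup 130.96.24.8: bits 100000100110 walk d0:H0→d1:H3→d2:-→d3:-→d4:-→d5:-→d6:-→d7:-→d8:-→d9:-→d10:-→d11:-→d12:H3 -> H3

== LOOKUPS ==
["H0","H0","H2","H0","H3","H3","H0","H2","H0","H0","H0","H3"]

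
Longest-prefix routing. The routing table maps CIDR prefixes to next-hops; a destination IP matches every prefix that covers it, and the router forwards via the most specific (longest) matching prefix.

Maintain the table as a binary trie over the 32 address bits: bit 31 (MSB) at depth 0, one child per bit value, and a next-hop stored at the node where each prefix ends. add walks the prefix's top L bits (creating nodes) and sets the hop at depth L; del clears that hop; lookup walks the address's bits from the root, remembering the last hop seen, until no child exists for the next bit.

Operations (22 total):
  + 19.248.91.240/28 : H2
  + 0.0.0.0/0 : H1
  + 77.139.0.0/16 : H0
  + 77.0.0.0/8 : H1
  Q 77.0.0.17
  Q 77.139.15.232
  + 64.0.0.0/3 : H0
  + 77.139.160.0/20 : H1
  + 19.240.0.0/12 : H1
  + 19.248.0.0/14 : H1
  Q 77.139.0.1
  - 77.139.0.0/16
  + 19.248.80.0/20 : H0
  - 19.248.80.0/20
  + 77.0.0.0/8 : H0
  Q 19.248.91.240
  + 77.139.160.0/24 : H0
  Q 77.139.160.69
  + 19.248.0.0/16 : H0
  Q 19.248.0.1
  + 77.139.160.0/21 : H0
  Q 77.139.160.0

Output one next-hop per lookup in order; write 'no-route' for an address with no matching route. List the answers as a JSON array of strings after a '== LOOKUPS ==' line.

Apply in order:
  + 19.248.91.240/28 (H2) depth=28
  + 0.0.0.0/0 (H1) depth=0
  + 77.139.0.0/16 (H0) depth=16
  + 77.0.0.0/8 (H1) depth=8
  ? 77.0.0.17  path d0:H1→d1:-→d2:-→d3:-→d4:-→d5:-→d6:-→d7:-→d8:H1  best=H1
  ? 77.139.15.232  path d0:H1→d1:-→d2:-→d3:-→d4:-→d5:-→d6:-→d7:-→d8:H1→d9:-→d10:-→d11:-→d12:-→d13:-→d14:-→d15:-→d16:H0  best=H0
  + 64.0.0.0/3 (H0) depth=3
  + 77.139.160.0/20 (H1) depth=20
  + 19.240.0.0/12 (H1) depth=12
  + 19.248.0.0/14 (H1) depth=14
  ? 77.139.0.1  path d0:H1→d1:-→d2:-→d3:H0→d4:-→d5:-→d6:-→d7:-→d8:H1→d9:-→d10:-→d11:-→d12:-→d13:-→d14:-→d15:-→d16:H0  best=H0
  del 77.139.0.0/16 (clear depth 16)
  + 19.248.80.0/20 (H0) depth=20
  del 19.248.80.0/20 (clear depth 20)
  + 77.0.0.0/8 (H0) depth=8
  ? 19.248.91.240  path d0:H1→d1:-→d2:-→d3:-→d4:-→d5:-→d6:-→d7:-→d8:-→d9:-→d10:-→d11:-→d12:H1→d13:-→d14:H1→d15:-→d16:-→d17:-→d18:-→d19:-→d20:-→d21:-→d22:-→d23:-→d24:-→d25:-→d26:-→d27:-→d28:H2  best=H2
  + 77.139.160.0/24 (H0) depth=24
  ? 77.139.160.69  path d0:H1→d1:-→d2:-→d3:H0→d4:-→d5:-→d6:-→d7:-→d8:H0→d9:-→d10:-→d11:-→d12:-→d13:-→d14:-→d15:-→d16:-→d17:-→d18:-→d19:-→d20:H1→d21:-→d22:-→d23:-→d24:H0  best=H0
  + 19.248.0.0/16 (H0) depth=16
  ? 19.248.0.1  path d0:H1→d1:-→d2:-→d3:-→d4:-→d5:-→d6:-→d7:-→d8:-→d9:-→d10:-→d11:-→d12:H1→d13:-→d14:H1→d15:-→d16:H0→d17:-  best=H0
  + 77.139.160.0/21 (H0) depth=21
  ? 77.139.160.0  path d0:H1→d1:-→d2:-→d3:H0→d4:-→d5:-→d6:-→d7:-→d8:H0→d9:-→d10:-→d11:-→d12:-→d13:-→d14:-→d15:-→d16:-→d17:-→d18:-→d19:-→d20:H1→d21:H0→d22:-→d23:-→d24:H0  best=H0

== LOOKUPS ==
["H1","H0","H0","H2","H0","H0","H0"]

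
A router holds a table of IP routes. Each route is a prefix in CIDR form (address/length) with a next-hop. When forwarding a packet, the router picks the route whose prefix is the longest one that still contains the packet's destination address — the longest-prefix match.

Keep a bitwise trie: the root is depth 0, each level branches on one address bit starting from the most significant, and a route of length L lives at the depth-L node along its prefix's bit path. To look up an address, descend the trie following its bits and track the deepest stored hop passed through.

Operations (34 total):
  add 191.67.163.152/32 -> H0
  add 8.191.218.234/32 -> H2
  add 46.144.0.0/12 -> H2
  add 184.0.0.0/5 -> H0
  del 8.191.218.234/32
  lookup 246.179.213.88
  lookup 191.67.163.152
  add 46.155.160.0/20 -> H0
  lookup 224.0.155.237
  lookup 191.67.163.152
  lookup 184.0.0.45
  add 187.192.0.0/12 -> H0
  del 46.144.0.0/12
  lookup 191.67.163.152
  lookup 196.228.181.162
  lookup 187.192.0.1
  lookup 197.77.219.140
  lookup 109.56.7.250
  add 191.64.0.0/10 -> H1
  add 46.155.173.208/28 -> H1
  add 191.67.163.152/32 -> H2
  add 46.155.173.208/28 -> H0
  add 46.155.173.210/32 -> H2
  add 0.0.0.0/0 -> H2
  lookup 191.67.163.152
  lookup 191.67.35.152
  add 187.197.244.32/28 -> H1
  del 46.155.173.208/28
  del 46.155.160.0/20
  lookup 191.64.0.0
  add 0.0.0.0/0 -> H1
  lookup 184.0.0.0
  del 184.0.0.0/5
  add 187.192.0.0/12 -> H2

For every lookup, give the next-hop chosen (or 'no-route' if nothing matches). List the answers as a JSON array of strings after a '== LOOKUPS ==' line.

Trace:
  add 191.67.163.152/32 -> H0 at depth 32
  add 8.191.218.234/32 -> H2 at depth 32
  add 46.144.0.0/12 -> H2 at depth 12
  add 184.0.0.0/5 -> H0 at depth 5
  - 8.191.218.234/32 clear@32
  lookup 246.179.213.88: bits 1 walk d0:-→d1:- -> no-route
  lookup 191.67.163.152: bits 10111111010000111010001110011000 walk d0:-→d1:-→d2:-→d3:-→d4:-→d5:H0→d6:-→d7:-→d8:-→d9:-→d10:-→d11:-→d12:-→d13:-→d14:-→d15:-→d16:-→d17:-→d18:-→d19:-→d20:-→d21:-→d22:-→d23:-→d24:-→d25:-→d26:-→d27:-→d28:-→d29:-→d30:-→d31:-→d32:H0 -> H0
  add 46.155.160.0/20 -> H0 at depth 20
  lookup 224.0.155.237: bits 1 walk d0:-→d1:- -> no-route
  lookup 191.67.163.152: bits 10111111010000111010001110011000 walk d0:-→d1:-→d2:-→d3:-→d4:-→d5:H0→d6:-→d7:-→d8:-→d9:-→d10:-→d11:-→d12:-→d13:-→d14:-→d15:-→d16:-→d17:-→d18:-→d19:-→d20:-→d21:-→d22:-→d23:-→d24:-→d25:-→d26:-→d27:-→d28:-→d29:-→d30:-→d31:-→d32:H0 -> H0
  lookup 184.0.0.45: bits 10111 walk d0:-→d1:-→d2:-→d3:-→d4:-→d5:H0 -> H0
  add 187.192.0.0/12 -> H0 at depth 12
  - 46.144.0.0/12 clear@12
  lookup 191.67.163.152: bits 10111111010000111010001110011000 walk d0:-→d1:-→d2:-→d3:-→d4:-→d5:H0→d6:-→d7:-→d8:-→d9:-→d10:-→d11:-→d12:-→d13:-→d14:-→d15:-→d16:-→d17:-→d18:-→d19:-→d20:-→d21:-→d22:-→d23:-→d24:-→d25:-→d26:-→d27:-→d28:-→d29:-→d30:-→d31:-→d32:H0 -> H0
  lookup 196.228.181.162: bits 1 walk d0:-→d1:- -> no-route
  lookup 187.192.0.1: bits 101110111100 walk d0:-→d1:-→d2:-→d3:-→d4:-→d5:H0→d6:-→d7:-→d8:-→d9:-→d10:-→d11:-→d12:H0 -> H0
  lookup 197.77.219.140: bits 1 walk d0:-→d1:- -> no-route
  lookup 109.56.7.250: bits 0 walk d0:-→d1:- -> no-route
  add 191.64.0.0/10 -> H1 at depth 10
  add 46.155.173.208/28 -> H1 at depth 28
  add 191.67.163.152/32 -> H2 at depth 32
  add 46.155.173.208/28 -> H0 at depth 28
  add 46.155.173.210/32 -> H2 at depth 32
  add 0.0.0.0/0 -> H2 at depth 0
  lookup 191.67.163.152: bits 10111111010000111010001110011000 walk d0:H2→d1:-→d2:-→d3:-→d4:-→d5:H0→d6:-→d7:-→d8:-→d9:-→d10:H1→d11:-→d12:-→d13:-→d14:-→d15:-→d16:-→d17:-→d18:-→d19:-→d20:-→d21:-→d22:-→d23:-→d24:-→d25:-→d26:-→d27:-→d28:-→d29:-→d30:-→d31:-→d32:H2 -> H2
  lookup 191.67.35.152: bits 1011111101000011 walk d0:H2→d1:-→d2:-→d3:-→d4:-→d5:H0→d6:-→d7:-→d8:-→d9:-→d10:H1→d11:-→d12:-→d13:-→d14:-→d15:-→d16:- -> H1
  add 187.197.244.32/28 -> H1 at depth 28
  - 46.155.173.208/28 clear@28
  - 46.155.160.0/20 clear@20
  lookup 191.64.0.0: bits 10111111010000 walk d0:H2→d1:-→d2:-→d3:-→d4:-→d5:H0→d6:-→d7:-→d8:-→d9:-→d10:H1→d11:-→d12:-→d13:-→d14:- -> H1
  add 0.0.0.0/0 -> H1 at depth 0
  lookup 184.0.0.0: bits 101110 walk d0:H1→d1:-→d2:-→d3:-→d4:-→d5:H0→d6:- -> H0
  - 184.0.0.0/5 clear@5
  add 187.192.0.0/12 -> H2 at depth 12

== LOOKUPS ==
["no-route","H0","no-route","H0","H0","H0","no-route","H0","no-route","no-route","H2","H1","H1","H0"]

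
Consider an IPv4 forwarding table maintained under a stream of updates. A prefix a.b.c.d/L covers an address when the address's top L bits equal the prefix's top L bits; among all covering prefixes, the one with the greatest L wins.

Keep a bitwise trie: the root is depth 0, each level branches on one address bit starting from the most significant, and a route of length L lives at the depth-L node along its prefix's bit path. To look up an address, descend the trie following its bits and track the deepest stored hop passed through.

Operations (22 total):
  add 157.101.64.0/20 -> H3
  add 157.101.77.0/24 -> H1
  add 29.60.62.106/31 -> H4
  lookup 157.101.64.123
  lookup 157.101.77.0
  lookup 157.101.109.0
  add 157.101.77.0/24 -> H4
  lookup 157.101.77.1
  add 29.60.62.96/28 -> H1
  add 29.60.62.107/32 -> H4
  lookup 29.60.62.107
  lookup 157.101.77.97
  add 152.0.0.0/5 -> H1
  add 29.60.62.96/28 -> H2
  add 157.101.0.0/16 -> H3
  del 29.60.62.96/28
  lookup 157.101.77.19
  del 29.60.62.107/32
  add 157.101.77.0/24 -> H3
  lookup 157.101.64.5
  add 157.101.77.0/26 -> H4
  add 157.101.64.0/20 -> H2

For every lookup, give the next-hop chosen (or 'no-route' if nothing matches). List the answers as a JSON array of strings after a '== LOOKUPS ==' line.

Trace:
  add 157.101.64.0/20 -> H3 at depth 20
  add 157.101.77.0/24 -> H1 at depth 24
  add 29.60.62.106/31 -> H4 at depth 31
  lookup 157.101.64.123: bits 10011101011001010100 walk d0:-→d1:-→d2:-→d3:-→d4:-→d5:-→d6:-→d7:-→d8:-→d9:-→d10:-→d11:-→d12:-→d13:-→d14:-→d15:-→d16:-→d17:-→d18:-→d19:-→d20:H3 -> H3
  lookup 157.101.77.0: bits 100111010110010101001101 walk d0:-→d1:-→d2:-→d3:-→d4:-→d5:-→d6:-→d7:-→d8:-→d9:-→d10:-→d11:-→d12:-→d13:-→d14:-→d15:-→d16:-→d17:-→d18:-→d19:-→d20:H3→d21:-→d22:-→d23:-→d24:H1 -> H1
  lookup 157.101.109.0: bits 100111010110010101 walk d0:-→d1:-→d2:-→d3:-→d4:-→d5:-→d6:-→d7:-→d8:-→d9:-→d10:-→d11:-→d12:-→d13:-→d14:-→d15:-→d16:-→d17:-→d18:- -> no-route
  add 157.101.77.0/24 -> H4 at depth 24
  lookup 157.101.77.1: bits 100111010110010101001101 walk d0:-→d1:-→d2:-→d3:-→d4:-→d5:-→d6:-→d7:-→d8:-→d9:-→d10:-→d11:-→d12:-→d13:-→d14:-→d15:-→d16:-→d17:-→d18:-→d19:-→d20:H3→d21:-→d22:-→d23:-→d24:H4 -> H4
  add 29.60.62.96/28 -> H1 at depth 28
  add 29.60.62.107/32 -> H4 at depth 32
  lookup 29.60.62.107: bits 00011101001111000011111001101011 walk d0:-→d1:-→d2:-→d3:-→d4:-→d5:-→d6:-→d7:-→d8:-→d9:-→d10:-→d11:-→d12:-→d13:-→d14:-→d15:-→d16:-→d17:-→d18:-→d19:-→d20:-→d21:-→d22:-→d23:-→d24:-→d25:-→d26:-→d27:-→d28:H1→d29:-→d30:-→d31:H4→d32:H4 -> H4
  lookup 157.101.77.97: bits 100111010110010101001101 walk d0:-→d1:-→d2:-→d3:-→d4:-→d5:-→d6:-→d7:-→d8:-→d9:-→d10:-→d11:-→d12:-→d13:-→d14:-→d15:-→d16:-→d17:-→d18:-→d19:-→d20:H3→d21:-→d22:-→d23:-→d24:H4 -> H4
  add 152.0.0.0/5 -> H1 at depth 5
  add 29.60.62.96/28 -> H2 at depth 28
  add 157.101.0.0/16 -> H3 at depth 16
  del 29.60.62.96/28 (clear depth 28)
  lookup 157.101.77.19: bits 100111010110010101001101 walk d0:-→d1:-→d2:-→d3:-→d4:-→d5:H1→d6:-→d7:-→d8:-→d9:-→d10:-→d11:-→d12:-→d13:-→d14:-→d15:-→d16:H3→d17:-→d18:-→d19:-→d20:H3→d21:-→d22:-→d23:-→d24:H4 -> H4
  del 29.60.62.107/32 (clear depth 32)
  add 157.101.77.0/24 -> H3 at depth 24
  lookup 157.101.64.5: bits 10011101011001010100 walk d0:-→d1:-→d2:-→d3:-→d4:-→d5:H1→d6:-→d7:-→d8:-→d9:-→d10:-→d11:-→d12:-→d13:-→d14:-→d15:-→d16:H3→d17:-→d18:-→d19:-→d20:H3 -> H3
  add 157.101.77.0/26 -> H4 at depth 26
  add 157.101.64.0/20 -> H2 at depth 20

== LOOKUPS ==
["H3","H1","no-route","H4","H4","H4","H4","H3"]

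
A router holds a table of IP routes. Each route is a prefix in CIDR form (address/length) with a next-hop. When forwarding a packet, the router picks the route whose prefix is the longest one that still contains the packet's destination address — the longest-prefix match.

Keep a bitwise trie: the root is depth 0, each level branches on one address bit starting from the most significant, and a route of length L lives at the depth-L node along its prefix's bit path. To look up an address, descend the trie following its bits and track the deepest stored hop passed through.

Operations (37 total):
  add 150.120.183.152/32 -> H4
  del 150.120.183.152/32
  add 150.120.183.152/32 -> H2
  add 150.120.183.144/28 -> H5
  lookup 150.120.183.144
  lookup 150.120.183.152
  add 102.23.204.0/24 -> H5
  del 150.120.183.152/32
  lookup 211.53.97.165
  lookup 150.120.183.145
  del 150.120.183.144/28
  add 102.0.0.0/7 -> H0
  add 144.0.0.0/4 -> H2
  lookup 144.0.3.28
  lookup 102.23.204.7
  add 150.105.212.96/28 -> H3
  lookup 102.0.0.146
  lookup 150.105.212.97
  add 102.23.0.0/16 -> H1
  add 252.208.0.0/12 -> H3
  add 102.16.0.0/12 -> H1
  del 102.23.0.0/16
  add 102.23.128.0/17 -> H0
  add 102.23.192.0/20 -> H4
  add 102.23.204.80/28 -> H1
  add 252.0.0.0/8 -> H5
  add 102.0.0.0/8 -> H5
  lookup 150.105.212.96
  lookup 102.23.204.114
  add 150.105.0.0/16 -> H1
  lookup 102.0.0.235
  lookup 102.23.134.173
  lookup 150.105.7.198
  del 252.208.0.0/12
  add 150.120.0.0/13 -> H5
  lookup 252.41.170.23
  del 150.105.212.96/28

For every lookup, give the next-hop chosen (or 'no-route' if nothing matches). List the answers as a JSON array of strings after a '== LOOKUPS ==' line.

Apply in order:
  + 150.120.183.152/32 (H4) depth=32
  - 150.120.183.152/32 clear@32
  + 150.120.183.152/32 (H2) depth=32
  + 150.120.183.144/28 (H5) depth=28
  Q 150.120.183.144: descend 1001011001111000101101111001 ; hops seen [H5] ; pick H5
  Q 150.120.183.152: descend 10010110011110001011011110011000 ; hops seen [H5,H2] ; pick H2
  + 102.23.204.0/24 (H5) depth=24
  - 150.120.183.152/32 clear@32
  Q 211.53.97.165: descend 1 ; hops seen [∅] ; pick no-route
  Q 150.120.183.145: descend 1001011001111000101101111001 ; hops seen [H5] ; pick H5
  - 150.120.183.144/28 clear@28
  + 102.0.0.0/7 (H0) depth=7
  + 144.0.0.0/4 (H2) depth=4
  Q 144.0.3.28: descend 10010 ; hops seen [H2] ; pick H2
  Q 102.23.204.7: descend 011001100001011111001100 ; hops seen [H0,H5] ; pick H5
  + 150.105.212.96/28 (H3) depth=28
  Q 102.0.0.146: descend 01100110000 ; hops seen [H0] ; pick H0
  Q 150.105.212.97: descend 1001011001101001110101000110 ; hops seen [H2,H3] ; pick H3
  + 102.23.0.0/16 (H1) depth=16
  + 252.208.0.0/12 (H3) depth=12
  + 102.16.0.0/12 (H1) depth=12
  - 102.23.0.0/16 clear@16
  + 102.23.128.0/17 (H0) depth=17
  + 102.23.192.0/20 (H4) depth=20
  + 102.23.204.80/28 (H1) depth=28
  + 252.0.0.0/8 (H5) depth=8
  + 102.0.0.0/8 (H5) depth=8
  Q 150.105.212.96: descend 1001011001101001110101000110 ; hops seen [H2,H3] ; pick H3
  Q 102.23.204.114: descend 01100110000101111100110001 ; hops seen [H0,H5,H1,H0,H4,H5] ; pick H5
  + 150.105.0.0/16 (H1) depth=16
  Q 102.0.0.235: descend 01100110000 ; hops seen [H0,H5] ; pick H5
  Q 102.23.134.173: descend 01100110000101111 ; hops seen [H0,H5,H1,H0] ; pick H0
  Q 150.105.7.198: descend 1001011001101001 ; hops seen [H2,H1] ; pick H1
  - 252.208.0.0/12 clear@12
  + 150.120.0.0/13 (H5) depth=13
  Q 252.41.170.23: descend 11111100 ; hops seen [H5] ; pick H5
  - 150.105.212.96/28 clear@28

== LOOKUPS ==
["H5","H2","no-route","H5","H2","H5","H0","H3","H3","H5","H5","H0","H1","H5"]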